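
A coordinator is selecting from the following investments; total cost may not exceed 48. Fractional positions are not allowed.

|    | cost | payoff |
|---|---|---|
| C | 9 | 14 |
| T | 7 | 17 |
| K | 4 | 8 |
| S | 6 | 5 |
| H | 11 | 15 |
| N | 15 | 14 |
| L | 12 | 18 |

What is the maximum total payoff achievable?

72

Allowing fractional choices, the relaxed optimum would be about 76.7, but investments are indivisible.
C + T + S + H + L: cost 9 + 7 + 6 + 11 + 12 = 45 ≤ 48, payoff 14 + 17 + 5 + 15 + 18 = 69.
C + T + K + H + L: cost 9 + 7 + 4 + 11 + 12 = 43 ≤ 48, payoff 14 + 17 + 8 + 15 + 18 = 72.
C + T + K + N + L: cost 9 + 7 + 4 + 15 + 12 = 47 ≤ 48, payoff 14 + 17 + 8 + 14 + 18 = 71.
Best is C, T, K, H, and L with total payoff 72.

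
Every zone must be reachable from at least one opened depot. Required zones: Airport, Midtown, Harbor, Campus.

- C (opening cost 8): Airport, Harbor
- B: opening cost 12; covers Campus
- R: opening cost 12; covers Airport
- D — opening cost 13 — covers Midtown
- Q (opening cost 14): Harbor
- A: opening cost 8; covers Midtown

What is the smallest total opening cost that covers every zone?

28

Choose C, B, and A: together they cover Airport, Midtown, Harbor, Campus — every zone.
Total opening cost: 8 + 12 + 8 = 28.
No cover costs less than 28.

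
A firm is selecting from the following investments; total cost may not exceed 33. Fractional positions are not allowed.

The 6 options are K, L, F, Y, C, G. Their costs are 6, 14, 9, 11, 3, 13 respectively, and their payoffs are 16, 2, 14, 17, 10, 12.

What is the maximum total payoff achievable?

Allowing fractional choices, the relaxed optimum would be about 60.7, but investments are indivisible.
K + Y + C + G: cost 6 + 11 + 3 + 13 = 33 ≤ 33, payoff 16 + 17 + 10 + 12 = 55.
K + F + Y + C: cost 6 + 9 + 11 + 3 = 29 ≤ 33, payoff 16 + 14 + 17 + 10 = 57.
Best is K, F, Y, and C with total payoff 57.

57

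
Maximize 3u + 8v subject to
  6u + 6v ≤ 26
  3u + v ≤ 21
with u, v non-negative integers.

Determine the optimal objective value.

(u,v)=(0,4) is feasible, giving 32.
(u,v)=(1,3) is feasible, giving 27.
Maximum is 32 at (u,v)=(0,4).

32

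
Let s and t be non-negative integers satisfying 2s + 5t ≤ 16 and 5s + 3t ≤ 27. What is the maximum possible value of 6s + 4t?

30

The continuous relaxation peaks at (4.58, 1.37) with value 32.95; rounding to a feasible lattice point costs some objective.
(s,t)=(5,0) is feasible, giving 30.
(s,t)=(4,1) is feasible, giving 28.
(s,t)=(3,2) is feasible, giving 26.
Maximum is 30 at (s,t)=(5,0).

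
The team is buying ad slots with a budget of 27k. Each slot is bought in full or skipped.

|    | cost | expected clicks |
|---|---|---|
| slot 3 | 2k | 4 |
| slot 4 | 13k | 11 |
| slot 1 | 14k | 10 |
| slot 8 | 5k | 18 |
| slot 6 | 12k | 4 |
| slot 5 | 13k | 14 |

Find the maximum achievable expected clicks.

slot 8 + slot 5: cost 5 + 13 = 18 ≤ 27, expected clicks 18 + 14 = 32.
slot 3 + slot 4 + slot 8: cost 2 + 13 + 5 = 20 ≤ 27, expected clicks 4 + 11 + 18 = 33.
slot 3 + slot 8 + slot 5: cost 2 + 5 + 13 = 20 ≤ 27, expected clicks 4 + 18 + 14 = 36.
Best is slot 3, slot 8, and slot 5 with total expected clicks 36.

36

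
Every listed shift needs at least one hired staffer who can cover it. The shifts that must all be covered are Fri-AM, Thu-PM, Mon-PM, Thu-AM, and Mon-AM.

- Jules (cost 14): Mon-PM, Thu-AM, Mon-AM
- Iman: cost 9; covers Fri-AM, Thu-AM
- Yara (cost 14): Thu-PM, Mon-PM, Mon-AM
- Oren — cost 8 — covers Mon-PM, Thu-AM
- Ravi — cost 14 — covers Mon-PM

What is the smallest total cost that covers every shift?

23

This is a weighted set-cover instance.
The greedy cost-per-new-shift heuristic would pick Oren, Yara, and Iman for 31, but a cheaper cover exists.
Choose Iman and Yara: together they cover Fri-AM, Thu-PM, Mon-PM, Thu-AM, Mon-AM — every shift.
Total cost: 9 + 14 = 23.
No cover costs less than 23.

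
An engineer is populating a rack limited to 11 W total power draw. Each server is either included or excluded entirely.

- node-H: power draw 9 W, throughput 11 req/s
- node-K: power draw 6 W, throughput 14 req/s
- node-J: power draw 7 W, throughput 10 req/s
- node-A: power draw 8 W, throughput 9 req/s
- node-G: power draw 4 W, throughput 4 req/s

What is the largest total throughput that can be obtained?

Allowing fractional choices, the relaxed optimum would be about 21.1, but servers are indivisible.
node-J + node-G: power draw 7 + 4 = 11 ≤ 11, throughput 10 + 4 = 14.
node-K + node-G: power draw 6 + 4 = 10 ≤ 11, throughput 14 + 4 = 18.
node-K: power draw 6 ≤ 11, throughput 14.
Best is node-K and node-G with total throughput 18.

18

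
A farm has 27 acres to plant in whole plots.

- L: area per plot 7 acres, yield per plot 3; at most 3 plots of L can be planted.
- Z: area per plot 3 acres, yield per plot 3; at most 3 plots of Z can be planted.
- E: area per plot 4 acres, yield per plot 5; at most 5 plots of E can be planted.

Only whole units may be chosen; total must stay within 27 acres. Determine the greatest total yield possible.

31

This is a bounded integer knapsack.
3×Z and 4×E: area 25 ≤ 27, yield 3·3 + 4·5 = 29.
2×Z and 5×E: area 26 ≤ 27, yield 2·3 + 5·5 = 31.
Best is 31.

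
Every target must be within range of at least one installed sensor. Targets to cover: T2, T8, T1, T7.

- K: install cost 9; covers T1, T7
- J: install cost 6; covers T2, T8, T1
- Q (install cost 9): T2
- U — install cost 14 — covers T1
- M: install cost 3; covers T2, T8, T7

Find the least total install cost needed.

Choose J and M: together they cover T2, T8, T1, T7 — every target.
Total install cost: 6 + 3 = 9.
No cover costs less than 9.

9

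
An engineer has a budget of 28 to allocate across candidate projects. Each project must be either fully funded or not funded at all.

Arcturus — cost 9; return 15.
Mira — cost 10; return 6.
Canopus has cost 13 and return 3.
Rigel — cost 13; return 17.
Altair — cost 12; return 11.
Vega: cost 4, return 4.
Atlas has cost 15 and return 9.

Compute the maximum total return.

36

Allowing fractional choices, the relaxed optimum would be about 37.8, but projects are indivisible.
Arcturus + Rigel: cost 9 + 13 = 22 ≤ 28, return 15 + 17 = 32.
Arcturus + Rigel + Vega: cost 9 + 13 + 4 = 26 ≤ 28, return 15 + 17 + 4 = 36.
Best is Arcturus, Rigel, and Vega with total return 36.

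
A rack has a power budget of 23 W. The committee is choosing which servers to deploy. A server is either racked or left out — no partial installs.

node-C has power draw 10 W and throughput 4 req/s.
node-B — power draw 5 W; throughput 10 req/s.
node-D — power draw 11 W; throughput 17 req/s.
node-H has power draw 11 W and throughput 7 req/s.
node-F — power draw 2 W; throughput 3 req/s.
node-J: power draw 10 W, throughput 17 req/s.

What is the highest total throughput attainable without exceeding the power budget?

37

Allowing fractional choices, the relaxed optimum would be about 39.4, but servers are indivisible.
node-B + node-F + node-J: power draw 5 + 2 + 10 = 17 ≤ 23, throughput 10 + 3 + 17 = 30.
node-D + node-J: power draw 11 + 10 = 21 ≤ 23, throughput 17 + 17 = 34.
node-D + node-F + node-J: power draw 11 + 2 + 10 = 23 ≤ 23, throughput 17 + 3 + 17 = 37.
Best is node-D, node-F, and node-J with total throughput 37.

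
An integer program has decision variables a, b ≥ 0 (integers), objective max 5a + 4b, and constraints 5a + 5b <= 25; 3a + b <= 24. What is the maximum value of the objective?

25

(a,b)=(5,0): 5·5+5·0=25≤25, 3·5+1·0=15≤24, objective 25.
(a,b)=(4,1): 5·4+5·1=25≤25, 3·4+1·1=13≤24, objective 24.
No feasible integer point exceeds 25.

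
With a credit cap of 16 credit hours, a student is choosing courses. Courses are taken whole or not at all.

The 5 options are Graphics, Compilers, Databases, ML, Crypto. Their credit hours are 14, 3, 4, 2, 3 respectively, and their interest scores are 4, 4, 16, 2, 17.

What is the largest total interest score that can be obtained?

Allowing fractional choices, the relaxed optimum would be about 40.1, but courses are indivisible.
Compilers + Databases + ML + Crypto: credit hours 3 + 4 + 2 + 3 = 12 ≤ 16, interest score 4 + 16 + 2 + 17 = 39.
Compilers + Databases + Crypto: credit hours 3 + 4 + 3 = 10 ≤ 16, interest score 4 + 16 + 17 = 37.
Databases + ML + Crypto: credit hours 4 + 2 + 3 = 9 ≤ 16, interest score 16 + 2 + 17 = 35.
Best is Compilers, Databases, ML, and Crypto with total interest score 39.

39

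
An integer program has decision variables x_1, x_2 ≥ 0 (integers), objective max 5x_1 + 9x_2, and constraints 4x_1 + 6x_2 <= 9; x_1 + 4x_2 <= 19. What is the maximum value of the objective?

The continuous relaxation peaks at (0, 1.5) with value 13.50; rounding to a feasible lattice point costs some objective.
(x_1,x_2)=(2,0): 4·2+6·0=8≤9, 1·2+4·0=2≤19, objective 10.
(x_1,x_2)=(0,1): 4·0+6·1=6≤9, 1·0+4·1=4≤19, objective 9.
(x_1,x_2)=(1,0): 4·1+6·0=4≤9, 1·1+4·0=1≤19, objective 5.
(x_1,x_2)=(0,0): 4·0+6·0=0≤9, 1·0+4·0=0≤19, objective 0.
Maximum is 10 at (x_1,x_2)=(2,0).

10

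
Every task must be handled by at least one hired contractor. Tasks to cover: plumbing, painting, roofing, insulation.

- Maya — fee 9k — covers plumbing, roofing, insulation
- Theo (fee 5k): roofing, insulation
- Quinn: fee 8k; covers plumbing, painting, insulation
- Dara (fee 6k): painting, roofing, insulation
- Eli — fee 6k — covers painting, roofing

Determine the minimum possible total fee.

This is a weighted set-cover instance.
The greedy cost-per-new-task heuristic would pick Dara and Quinn for 14, but a cheaper cover exists.
Choose Theo and Quinn: together they cover plumbing, painting, roofing, insulation — every task.
Total fee: 5 + 8 = 13.
No cover costs less than 13.

13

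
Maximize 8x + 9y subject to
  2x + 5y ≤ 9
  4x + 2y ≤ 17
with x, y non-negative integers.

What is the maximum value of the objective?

32

The continuous relaxation peaks at (4.19, 0.125) with value 34.62; rounding to a feasible lattice point costs some objective.
(x,y)=(4,0): 2·4+5·0=8≤9, 4·4+2·0=16≤17, objective 32.
(x,y)=(3,0): 2·3+5·0=6≤9, 4·3+2·0=12≤17, objective 24.
The best lattice point is (4,0), giving 32.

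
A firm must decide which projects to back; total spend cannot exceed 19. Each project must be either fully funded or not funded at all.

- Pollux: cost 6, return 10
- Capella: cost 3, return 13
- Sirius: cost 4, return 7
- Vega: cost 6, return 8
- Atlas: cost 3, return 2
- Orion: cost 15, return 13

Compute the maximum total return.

38

Pollux + Capella + Sirius + Atlas: cost 6 + 3 + 4 + 3 = 16 ≤ 19, return 10 + 13 + 7 + 2 = 32.
Pollux + Capella + Vega + Atlas: cost 6 + 3 + 6 + 3 = 18 ≤ 19, return 10 + 13 + 8 + 2 = 33.
Pollux + Capella + Sirius + Vega: cost 6 + 3 + 4 + 6 = 19 ≤ 19, return 10 + 13 + 7 + 8 = 38.
Best is Pollux, Capella, Sirius, and Vega with total return 38.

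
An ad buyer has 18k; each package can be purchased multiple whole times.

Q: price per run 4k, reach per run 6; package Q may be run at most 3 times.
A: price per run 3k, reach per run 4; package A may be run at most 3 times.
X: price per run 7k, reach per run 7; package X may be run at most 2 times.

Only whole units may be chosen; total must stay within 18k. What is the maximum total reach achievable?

Q has the best ratio (6/4); taking only Q gives at most 3×6 = 18 (stopped by the supply cap of 3).
Mixing does better — 3×Q and 2×A: price 18 ≤ 18, reach 3·6 + 2·4 = 26.

26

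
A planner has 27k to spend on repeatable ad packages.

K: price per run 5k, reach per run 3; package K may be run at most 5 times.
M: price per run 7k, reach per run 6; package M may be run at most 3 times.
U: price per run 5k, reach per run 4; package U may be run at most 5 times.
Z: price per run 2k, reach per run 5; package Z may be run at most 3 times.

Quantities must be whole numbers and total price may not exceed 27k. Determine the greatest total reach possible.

33

Z has the best ratio (5/2); taking only Z gives at most 3×5 = 15 (stopped by the supply cap of 3).
Mixing does better — 3×M and 3×Z: price 27 ≤ 27, reach 3·6 + 3·5 = 33.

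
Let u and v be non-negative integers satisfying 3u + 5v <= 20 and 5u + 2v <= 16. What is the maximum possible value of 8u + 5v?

(u,v)=(2,2): 3·2+5·2=16≤20, 5·2+2·2=14≤16, objective 26.
(u,v)=(1,3): 3·1+5·3=18≤20, 5·1+2·3=11≤16, objective 23.
(u,v)=(2,1): 3·2+5·1=11≤20, 5·2+2·1=12≤16, objective 21.
(u,v)=(1,2): 3·1+5·2=13≤20, 5·1+2·2=9≤16, objective 18.
No feasible integer point exceeds 26.

26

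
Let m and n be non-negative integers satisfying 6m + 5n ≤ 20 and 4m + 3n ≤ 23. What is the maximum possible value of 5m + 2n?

15

Relaxing integrality, the LP optimum is 16.67 at (m,n) = (3.33, 0), which is not an integer point.
(m,n)=(3,0): 6·3+5·0=18≤20, 4·3+3·0=12≤23, objective 15.
(m,n)=(2,1): 6·2+5·1=17≤20, 4·2+3·1=11≤23, objective 12.
Maximum is 15 at (m,n)=(3,0).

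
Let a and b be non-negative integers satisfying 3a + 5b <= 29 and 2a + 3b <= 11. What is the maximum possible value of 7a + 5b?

Relaxing integrality, the LP optimum is 38.50 at (a,b) = (5.5, 0), which is not an integer point.
(a,b)=(5,0): 3·5+5·0=15≤29, 2·5+3·0=10≤11, objective 35.
(a,b)=(4,1): 3·4+5·1=17≤29, 2·4+3·1=11≤11, objective 33.
The best lattice point is (5,0), giving 35.

35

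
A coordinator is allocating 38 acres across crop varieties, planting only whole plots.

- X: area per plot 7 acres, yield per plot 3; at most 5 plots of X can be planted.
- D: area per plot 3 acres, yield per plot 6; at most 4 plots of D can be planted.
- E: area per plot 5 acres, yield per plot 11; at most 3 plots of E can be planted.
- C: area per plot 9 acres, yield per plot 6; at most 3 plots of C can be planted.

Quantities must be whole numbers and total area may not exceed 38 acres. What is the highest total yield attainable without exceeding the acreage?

E has the best ratio (11/5); taking only E gives at most 3×11 = 33 (stopped by the supply cap of 3).
Mixing does better — 4×D, 3×E, and 1×C: area 36 ≤ 38, yield 4·6 + 3·11 + 1·6 = 63.

63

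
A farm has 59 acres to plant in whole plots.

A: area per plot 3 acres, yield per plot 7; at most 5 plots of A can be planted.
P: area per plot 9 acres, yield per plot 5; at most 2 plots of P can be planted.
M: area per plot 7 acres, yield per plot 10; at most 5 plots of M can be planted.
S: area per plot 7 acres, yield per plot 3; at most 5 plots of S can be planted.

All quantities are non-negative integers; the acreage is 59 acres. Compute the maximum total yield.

Take 5×A, 1×P, and 5×M: area 59 ≤ 59, yield 5·7 + 1·5 + 5·10 = 90.
A has the best ratio (7/3) and is taken to its limit of 5; remaining capacity is filled optimally with the others.

90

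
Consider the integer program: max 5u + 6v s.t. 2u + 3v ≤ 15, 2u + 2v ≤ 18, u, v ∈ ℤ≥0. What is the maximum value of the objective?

The continuous relaxation peaks at (7.5, 0) with value 37.50; rounding to a feasible lattice point costs some objective.
(u,v)=(6,1): 2·6+3·1=15≤15, 2·6+2·1=14≤18, objective 36.
(u,v)=(7,0): 2·7+3·0=14≤15, 2·7+2·0=14≤18, objective 35.
(u,v)=(5,1): 2·5+3·1=13≤15, 2·5+2·1=12≤18, objective 31.
No feasible integer point exceeds 36.

36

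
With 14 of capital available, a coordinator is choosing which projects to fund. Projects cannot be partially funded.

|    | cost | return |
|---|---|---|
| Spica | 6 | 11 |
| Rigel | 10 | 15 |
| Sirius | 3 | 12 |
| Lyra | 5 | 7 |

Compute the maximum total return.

Allowing fractional choices, the relaxed optimum would be about 30.5, but projects are indivisible.
Rigel + Sirius: cost 10 + 3 = 13 ≤ 14, return 15 + 12 = 27.
Spica + Sirius + Lyra: cost 6 + 3 + 5 = 14 ≤ 14, return 11 + 12 + 7 = 30.
Best is Spica, Sirius, and Lyra with total return 30.

30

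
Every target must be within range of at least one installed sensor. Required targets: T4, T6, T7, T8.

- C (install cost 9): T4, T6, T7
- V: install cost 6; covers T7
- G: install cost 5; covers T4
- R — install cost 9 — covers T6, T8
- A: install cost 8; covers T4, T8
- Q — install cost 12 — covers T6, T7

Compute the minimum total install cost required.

17

Choose C and A: together they cover T4, T6, T7, T8 — every target.
Total install cost: 9 + 8 = 17.
No cover costs less than 17.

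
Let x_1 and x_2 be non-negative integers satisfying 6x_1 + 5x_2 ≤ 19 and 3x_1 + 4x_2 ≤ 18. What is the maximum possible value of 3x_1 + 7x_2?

21

(x_1,x_2)=(0,3) is feasible, giving 21.
(x_1,x_2)=(1,2) is feasible, giving 17.
(x_1,x_2)=(0,2) is feasible, giving 14.
No feasible integer point exceeds 21.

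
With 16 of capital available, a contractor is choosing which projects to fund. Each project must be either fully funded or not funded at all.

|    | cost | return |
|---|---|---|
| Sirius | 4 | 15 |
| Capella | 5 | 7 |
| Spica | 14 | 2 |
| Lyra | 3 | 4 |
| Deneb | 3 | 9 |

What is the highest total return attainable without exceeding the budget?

35

Sirius + Capella + Deneb: cost 4 + 5 + 3 = 12 ≤ 16, return 15 + 7 + 9 = 31.
Sirius + Lyra + Deneb: cost 4 + 3 + 3 = 10 ≤ 16, return 15 + 4 + 9 = 28.
Sirius + Capella + Lyra + Deneb: cost 4 + 5 + 3 + 3 = 15 ≤ 16, return 15 + 7 + 4 + 9 = 35.
Best is Sirius, Capella, Lyra, and Deneb with total return 35.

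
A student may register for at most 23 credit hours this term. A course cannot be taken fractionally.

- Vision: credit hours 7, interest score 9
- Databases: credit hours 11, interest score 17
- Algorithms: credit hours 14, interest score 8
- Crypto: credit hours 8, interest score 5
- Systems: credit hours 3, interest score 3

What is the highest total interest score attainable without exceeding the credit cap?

Take Vision, Databases, and Systems: credit hours 7 + 11 + 3 = 21 ≤ 23, interest score 9 + 17 + 3 = 29.
No other feasible combination does better.

29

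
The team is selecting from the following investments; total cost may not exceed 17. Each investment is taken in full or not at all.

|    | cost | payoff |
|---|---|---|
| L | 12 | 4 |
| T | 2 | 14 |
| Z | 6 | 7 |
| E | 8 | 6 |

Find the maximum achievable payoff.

This is a 0-1 knapsack instance.
Take T, Z, and E: cost 2 + 6 + 8 = 16 ≤ 17, payoff 14 + 7 + 6 = 27.
No other feasible combination does better.

27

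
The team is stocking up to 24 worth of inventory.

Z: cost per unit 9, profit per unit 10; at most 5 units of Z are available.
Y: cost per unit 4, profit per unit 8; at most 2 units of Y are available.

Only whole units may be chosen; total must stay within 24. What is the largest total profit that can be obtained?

28

This is a bounded integer knapsack.
Y has the best ratio (8/4); taking only Y gives at most 2×8 = 16 (stopped by the supply cap of 2).
Mixing does better — 2×Z and 1×Y: cost 22 ≤ 24, profit 2·10 + 1·8 = 28.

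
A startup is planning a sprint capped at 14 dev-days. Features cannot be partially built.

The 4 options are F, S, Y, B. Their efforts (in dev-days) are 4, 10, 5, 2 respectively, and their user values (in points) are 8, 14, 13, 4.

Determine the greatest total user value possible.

25

Treat it as a binary knapsack problem.
Take F, Y, and B: effort 4 + 5 + 2 = 11 ≤ 14, user value 8 + 13 + 4 = 25.
No other feasible combination does better.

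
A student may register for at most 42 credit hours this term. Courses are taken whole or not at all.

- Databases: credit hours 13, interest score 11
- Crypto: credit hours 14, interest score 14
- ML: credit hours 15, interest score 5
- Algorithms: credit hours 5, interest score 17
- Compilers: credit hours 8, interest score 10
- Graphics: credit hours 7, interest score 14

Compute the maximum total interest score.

Take Databases, Crypto, Algorithms, and Graphics: credit hours 13 + 14 + 5 + 7 = 39 ≤ 42, interest score 11 + 14 + 17 + 14 = 56.
No other feasible combination does better.

56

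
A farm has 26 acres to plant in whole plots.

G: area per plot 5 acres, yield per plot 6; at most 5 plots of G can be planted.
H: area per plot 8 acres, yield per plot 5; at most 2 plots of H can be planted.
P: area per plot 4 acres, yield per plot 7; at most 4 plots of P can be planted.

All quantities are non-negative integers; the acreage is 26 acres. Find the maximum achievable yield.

2×G and 4×P: area 26 ≤ 26, yield 2·6 + 4·7 = 40.
1×G and 4×P: area 21 ≤ 26, yield 1·6 + 4·7 = 34.
Best is 40.

40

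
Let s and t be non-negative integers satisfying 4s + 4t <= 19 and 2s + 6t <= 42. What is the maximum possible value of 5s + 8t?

32

(s,t)=(0,4): 4·0+4·4=16≤19, 2·0+6·4=24≤42, objective 32.
(s,t)=(1,3): 4·1+4·3=16≤19, 2·1+6·3=20≤42, objective 29.
(s,t)=(0,3): 4·0+4·3=12≤19, 2·0+6·3=18≤42, objective 24.
The best lattice point is (0,4), giving 32.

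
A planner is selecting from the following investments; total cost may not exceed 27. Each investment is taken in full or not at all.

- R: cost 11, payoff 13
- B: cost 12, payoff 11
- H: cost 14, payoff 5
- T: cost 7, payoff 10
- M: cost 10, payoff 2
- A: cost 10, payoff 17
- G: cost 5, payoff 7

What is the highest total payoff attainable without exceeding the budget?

37

This is an integer program with binary decision variables.
R + A + G: cost 11 + 10 + 5 = 26 ≤ 27, payoff 13 + 17 + 7 = 37.
B + A + G: cost 12 + 10 + 5 = 27 ≤ 27, payoff 11 + 17 + 7 = 35.
T + A + G: cost 7 + 10 + 5 = 22 ≤ 27, payoff 10 + 17 + 7 = 34.
Best is R, A, and G with total payoff 37.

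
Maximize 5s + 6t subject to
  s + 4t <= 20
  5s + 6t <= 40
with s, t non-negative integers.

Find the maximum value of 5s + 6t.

40

(s,t)=(8,0): 1·8+4·0=8≤20, 5·8+6·0=40≤40, objective 40.
(s,t)=(7,0): 1·7+4·0=7≤20, 5·7+6·0=35≤40, objective 35.
Maximum is 40 at (s,t)=(8,0).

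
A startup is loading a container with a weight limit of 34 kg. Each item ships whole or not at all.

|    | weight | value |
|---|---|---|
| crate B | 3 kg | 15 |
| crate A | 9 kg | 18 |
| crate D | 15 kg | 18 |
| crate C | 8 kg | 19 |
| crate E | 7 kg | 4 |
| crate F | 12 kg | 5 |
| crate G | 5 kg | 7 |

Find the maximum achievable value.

This is an integer program with binary decision variables.
Take crate B, crate A, crate C, crate E, and crate G: weight 3 + 9 + 8 + 7 + 5 = 32 ≤ 34, value 15 + 18 + 19 + 4 + 7 = 63.
No other feasible combination does better.

63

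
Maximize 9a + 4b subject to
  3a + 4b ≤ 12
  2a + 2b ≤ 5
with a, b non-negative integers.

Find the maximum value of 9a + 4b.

Relaxing integrality, the LP optimum is 22.50 at (a,b) = (2.5, 0), which is not an integer point.
(a,b)=(2,0) is feasible, giving 18.
(a,b)=(1,1) is feasible, giving 13.
(a,b)=(1,0) is feasible, giving 9.
Maximum is 18 at (a,b)=(2,0).

18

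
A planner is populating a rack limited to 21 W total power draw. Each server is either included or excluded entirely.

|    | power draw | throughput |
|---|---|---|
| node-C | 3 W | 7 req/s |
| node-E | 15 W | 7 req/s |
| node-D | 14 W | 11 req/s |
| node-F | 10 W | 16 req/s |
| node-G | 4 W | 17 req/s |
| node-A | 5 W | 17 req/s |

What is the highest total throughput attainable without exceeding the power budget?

50

This is a 0-1 knapsack instance.
Allowing fractional choices, the relaxed optimum would be about 55.4, but servers are indivisible.
node-C + node-F + node-G: power draw 3 + 10 + 4 = 17 ≤ 21, throughput 7 + 16 + 17 = 40.
node-F + node-G + node-A: power draw 10 + 4 + 5 = 19 ≤ 21, throughput 16 + 17 + 17 = 50.
node-C + node-G + node-A: power draw 3 + 4 + 5 = 12 ≤ 21, throughput 7 + 17 + 17 = 41.
Best is node-F, node-G, and node-A with total throughput 50.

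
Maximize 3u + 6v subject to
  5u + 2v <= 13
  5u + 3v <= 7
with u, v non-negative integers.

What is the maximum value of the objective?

12

Relaxing integrality, the LP optimum is 14.00 at (u,v) = (0, 2.33), which is not an integer point.
(u,v)=(0,2): 5·0+2·2=4≤13, 5·0+3·2=6≤7, objective 12.
(u,v)=(0,1): 5·0+2·1=2≤13, 5·0+3·1=3≤7, objective 6.
Maximum is 12 at (u,v)=(0,2).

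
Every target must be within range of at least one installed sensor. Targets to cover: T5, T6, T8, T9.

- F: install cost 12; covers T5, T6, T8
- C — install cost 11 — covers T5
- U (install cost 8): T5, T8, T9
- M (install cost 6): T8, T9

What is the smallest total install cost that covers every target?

Choose F and M: together they cover T5, T6, T8, T9 — every target.
Total install cost: 12 + 6 = 18.

18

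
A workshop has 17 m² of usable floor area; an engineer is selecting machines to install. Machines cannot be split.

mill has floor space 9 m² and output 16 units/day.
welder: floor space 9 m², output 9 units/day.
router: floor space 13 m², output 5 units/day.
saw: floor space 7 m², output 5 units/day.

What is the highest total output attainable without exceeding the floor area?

This is a 0-1 knapsack instance.
Allowing fractional choices, the relaxed optimum would be about 24.0, but machines are indivisible.
mill: floor space 9 ≤ 17, output 16.
mill + saw: floor space 9 + 7 = 16 ≤ 17, output 16 + 5 = 21.
Best is mill and saw with total output 21.

21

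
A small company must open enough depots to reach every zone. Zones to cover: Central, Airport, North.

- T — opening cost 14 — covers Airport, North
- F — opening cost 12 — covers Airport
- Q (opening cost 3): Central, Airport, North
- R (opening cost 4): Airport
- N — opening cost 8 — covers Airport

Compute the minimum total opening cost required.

Q alone covers Central, Airport, North — every zone.
Total opening cost: 3.
No cover costs less than 3.

3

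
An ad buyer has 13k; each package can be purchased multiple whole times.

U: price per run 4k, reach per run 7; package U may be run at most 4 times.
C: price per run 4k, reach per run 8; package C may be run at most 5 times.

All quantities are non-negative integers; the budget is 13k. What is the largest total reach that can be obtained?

3×C: price 12 ≤ 13, reach 3·8 = 24.
1×U and 2×C: price 12 ≤ 13, reach 1·7 + 2·8 = 23.
Best is 24.

24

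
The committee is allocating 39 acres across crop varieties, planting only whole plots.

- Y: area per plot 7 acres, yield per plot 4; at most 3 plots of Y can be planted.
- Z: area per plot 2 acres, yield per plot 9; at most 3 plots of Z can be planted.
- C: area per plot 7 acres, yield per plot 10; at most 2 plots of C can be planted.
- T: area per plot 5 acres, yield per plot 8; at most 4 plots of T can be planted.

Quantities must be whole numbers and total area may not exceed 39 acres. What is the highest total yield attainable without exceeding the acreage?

71

This is a bounded integer knapsack.
Take 3×Z, 2×C, and 3×T: area 35 ≤ 39, yield 3·9 + 2·10 + 3·8 = 71.
Z has the best ratio (9/2) and is taken to its limit of 3; remaining capacity is filled optimally with the others.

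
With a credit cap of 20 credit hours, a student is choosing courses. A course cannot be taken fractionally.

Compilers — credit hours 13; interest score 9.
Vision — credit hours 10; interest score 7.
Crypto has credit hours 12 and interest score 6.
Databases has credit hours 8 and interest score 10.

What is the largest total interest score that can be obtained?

Databases: credit hours 8 ≤ 20, interest score 10.
Vision + Databases: credit hours 10 + 8 = 18 ≤ 20, interest score 7 + 10 = 17.
Crypto + Databases: credit hours 12 + 8 = 20 ≤ 20, interest score 6 + 10 = 16.
Best is Vision and Databases with total interest score 17.

17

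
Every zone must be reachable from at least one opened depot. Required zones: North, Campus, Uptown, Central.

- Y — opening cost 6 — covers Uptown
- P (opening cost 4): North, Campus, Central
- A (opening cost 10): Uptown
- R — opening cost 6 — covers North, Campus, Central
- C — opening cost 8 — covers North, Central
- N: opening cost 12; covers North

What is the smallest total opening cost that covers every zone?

This is an integer covering problem.
Choose Y and P: together they cover North, Campus, Uptown, Central — every zone.
Total opening cost: 6 + 4 = 10.

10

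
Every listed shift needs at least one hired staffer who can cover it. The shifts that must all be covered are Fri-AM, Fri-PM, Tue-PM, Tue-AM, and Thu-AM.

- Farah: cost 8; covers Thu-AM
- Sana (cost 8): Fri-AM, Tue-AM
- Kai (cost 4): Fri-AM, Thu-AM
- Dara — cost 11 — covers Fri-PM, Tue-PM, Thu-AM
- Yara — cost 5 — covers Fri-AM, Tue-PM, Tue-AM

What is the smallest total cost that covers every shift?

16

The greedy cost-per-new-shift heuristic would pick Yara, Kai, and Dara for 20, but a cheaper cover exists.
Choose Dara and Yara: together they cover Fri-AM, Fri-PM, Tue-PM, Tue-AM, Thu-AM — every shift.
Total cost: 11 + 5 = 16.
No cover costs less than 16.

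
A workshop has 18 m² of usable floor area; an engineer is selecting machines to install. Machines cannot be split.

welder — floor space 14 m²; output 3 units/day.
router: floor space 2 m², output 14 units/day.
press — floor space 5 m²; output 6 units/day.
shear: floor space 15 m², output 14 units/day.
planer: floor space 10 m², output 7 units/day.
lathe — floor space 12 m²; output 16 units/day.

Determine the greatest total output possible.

30

Allowing fractional choices, the relaxed optimum would be about 34.8, but machines are indivisible.
router + lathe: floor space 2 + 12 = 14 ≤ 18, output 14 + 16 = 30.
router + press + planer: floor space 2 + 5 + 10 = 17 ≤ 18, output 14 + 6 + 7 = 27.
router + shear: floor space 2 + 15 = 17 ≤ 18, output 14 + 14 = 28.
Best is router and lathe with total output 30.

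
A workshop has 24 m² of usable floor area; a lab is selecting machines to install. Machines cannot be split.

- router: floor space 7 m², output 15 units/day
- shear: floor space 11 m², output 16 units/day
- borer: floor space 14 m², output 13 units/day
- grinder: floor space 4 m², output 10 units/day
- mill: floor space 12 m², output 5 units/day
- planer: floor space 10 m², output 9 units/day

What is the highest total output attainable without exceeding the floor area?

41

router + grinder + planer: floor space 7 + 4 + 10 = 21 ≤ 24, output 15 + 10 + 9 = 34.
router + shear + grinder: floor space 7 + 11 + 4 = 22 ≤ 24, output 15 + 16 + 10 = 41.
router + shear: floor space 7 + 11 = 18 ≤ 24, output 15 + 16 = 31.
Best is router, shear, and grinder with total output 41.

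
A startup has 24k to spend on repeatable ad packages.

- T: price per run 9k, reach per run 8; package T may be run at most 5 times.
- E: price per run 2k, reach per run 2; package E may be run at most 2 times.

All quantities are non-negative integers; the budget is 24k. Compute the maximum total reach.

2×T and 1×E: price 20 ≤ 24, reach 2·8 + 1·2 = 18.
2×T and 2×E: price 22 ≤ 24, reach 2·8 + 2·2 = 20.
Best is 20.

20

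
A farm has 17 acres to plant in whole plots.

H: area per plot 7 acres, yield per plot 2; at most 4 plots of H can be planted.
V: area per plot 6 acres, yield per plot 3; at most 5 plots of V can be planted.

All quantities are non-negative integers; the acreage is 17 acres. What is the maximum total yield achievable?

Take 2×V: area 12 ≤ 17, yield 2·3 = 6.
No other integer combination yields more.

6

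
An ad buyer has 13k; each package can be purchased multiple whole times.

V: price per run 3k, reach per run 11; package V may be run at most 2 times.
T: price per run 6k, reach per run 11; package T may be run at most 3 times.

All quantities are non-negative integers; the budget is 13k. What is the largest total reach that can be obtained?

33

V has the best ratio (11/3); taking only V gives at most 2×11 = 22 (stopped by the supply cap of 2).
Mixing does better — 2×V and 1×T: price 12 ≤ 13, reach 2·11 + 1·11 = 33.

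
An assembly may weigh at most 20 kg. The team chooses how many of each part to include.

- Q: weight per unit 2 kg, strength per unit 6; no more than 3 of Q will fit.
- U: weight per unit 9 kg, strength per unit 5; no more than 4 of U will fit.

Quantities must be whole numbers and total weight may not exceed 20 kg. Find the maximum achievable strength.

23

Take 3×Q and 1×U: weight 15 ≤ 20, strength 3·6 + 1·5 = 23.
Q has the best ratio (6/2) and is taken to its limit of 3; remaining capacity is filled optimally with the others.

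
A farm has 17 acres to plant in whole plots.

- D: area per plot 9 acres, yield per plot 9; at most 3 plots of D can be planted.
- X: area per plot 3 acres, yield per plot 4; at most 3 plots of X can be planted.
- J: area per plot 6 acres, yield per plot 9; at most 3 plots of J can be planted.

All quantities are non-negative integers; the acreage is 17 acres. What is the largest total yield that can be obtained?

22

J has the best ratio (9/6); taking only J gives at most 2×9 = 18 (stopped by the area limit).
Mixing does better — 1×X and 2×J: area 15 ≤ 17, yield 1·4 + 2·9 = 22.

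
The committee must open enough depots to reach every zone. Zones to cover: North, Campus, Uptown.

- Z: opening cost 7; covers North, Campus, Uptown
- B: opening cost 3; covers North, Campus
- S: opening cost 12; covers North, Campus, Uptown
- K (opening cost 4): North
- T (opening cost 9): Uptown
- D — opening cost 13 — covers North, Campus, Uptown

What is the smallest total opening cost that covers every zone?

The greedy cost-per-new-zone heuristic would pick B and Z for 10, but a cheaper cover exists.
Z alone covers North, Campus, Uptown — every zone.
Total opening cost: 7.
No cover costs less than 7.

7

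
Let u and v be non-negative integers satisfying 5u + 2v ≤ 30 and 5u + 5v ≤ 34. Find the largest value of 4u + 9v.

54

(u,v)=(0,6): 5·0+2·6=12≤30, 5·0+5·6=30≤34, objective 54.
(u,v)=(1,5): 5·1+2·5=15≤30, 5·1+5·5=30≤34, objective 49.
The best lattice point is (0,6), giving 54.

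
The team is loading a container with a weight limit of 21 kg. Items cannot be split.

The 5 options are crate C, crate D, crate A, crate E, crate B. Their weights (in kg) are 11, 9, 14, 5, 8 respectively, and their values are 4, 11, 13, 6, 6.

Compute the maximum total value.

crate A + crate E: weight 14 + 5 = 19 ≤ 21, value 13 + 6 = 19.
crate D + crate E: weight 9 + 5 = 14 ≤ 21, value 11 + 6 = 17.
Best is crate A and crate E with total value 19.

19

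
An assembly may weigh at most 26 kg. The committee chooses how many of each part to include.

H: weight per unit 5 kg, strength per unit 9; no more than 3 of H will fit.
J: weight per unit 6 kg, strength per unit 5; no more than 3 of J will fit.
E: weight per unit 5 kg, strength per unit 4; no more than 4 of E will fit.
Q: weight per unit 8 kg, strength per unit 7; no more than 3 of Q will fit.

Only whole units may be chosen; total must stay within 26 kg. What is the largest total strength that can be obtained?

H has the best ratio (9/5); taking only H gives at most 3×9 = 27 (stopped by the supply cap of 3).
Mixing does better — 3×H, 1×J, and 1×E: weight 26 ≤ 26, strength 3·9 + 1·5 + 1·4 = 36.

36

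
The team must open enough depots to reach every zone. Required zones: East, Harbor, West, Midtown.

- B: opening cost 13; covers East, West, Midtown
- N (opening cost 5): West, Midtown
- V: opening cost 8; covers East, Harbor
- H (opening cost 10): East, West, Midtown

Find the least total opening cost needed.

This is an integer covering problem.
Choose N and V: together they cover East, Harbor, West, Midtown — every zone.
Total opening cost: 5 + 8 = 13.
No cover costs less than 13.

13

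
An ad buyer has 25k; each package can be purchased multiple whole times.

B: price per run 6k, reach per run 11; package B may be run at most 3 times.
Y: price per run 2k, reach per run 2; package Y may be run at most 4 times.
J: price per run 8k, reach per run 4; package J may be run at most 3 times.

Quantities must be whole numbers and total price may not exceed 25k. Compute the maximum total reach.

39

This is a bounded integer knapsack.
B has the best ratio (11/6); taking only B gives at most 3×11 = 33 (stopped by the supply cap of 3).
Mixing does better — 3×B and 3×Y: price 24 ≤ 25, reach 3·11 + 3·2 = 39.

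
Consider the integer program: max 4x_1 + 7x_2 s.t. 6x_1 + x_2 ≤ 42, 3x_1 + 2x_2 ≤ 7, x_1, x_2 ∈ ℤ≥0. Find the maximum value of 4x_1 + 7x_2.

21

Relaxing integrality, the LP optimum is 24.50 at (x_1,x_2) = (0, 3.5), which is not an integer point.
(x_1,x_2)=(0,3): 6·0+1·3=3≤42, 3·0+2·3=6≤7, objective 21.
(x_1,x_2)=(1,2): 6·1+1·2=8≤42, 3·1+2·2=7≤7, objective 18.
(x_1,x_2)=(0,2): 6·0+1·2=2≤42, 3·0+2·2=4≤7, objective 14.
Maximum is 21 at (x_1,x_2)=(0,3).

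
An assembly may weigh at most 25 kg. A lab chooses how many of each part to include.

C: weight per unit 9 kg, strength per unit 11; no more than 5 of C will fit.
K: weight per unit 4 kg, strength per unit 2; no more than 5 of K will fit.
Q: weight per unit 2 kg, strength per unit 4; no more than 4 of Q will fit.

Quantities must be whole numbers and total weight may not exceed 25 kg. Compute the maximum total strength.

Q has the best ratio (4/2); taking only Q gives at most 4×4 = 16 (stopped by the supply cap of 4).
Mixing does better — 2×C and 3×Q: weight 24 ≤ 25, strength 2·11 + 3·4 = 34.

34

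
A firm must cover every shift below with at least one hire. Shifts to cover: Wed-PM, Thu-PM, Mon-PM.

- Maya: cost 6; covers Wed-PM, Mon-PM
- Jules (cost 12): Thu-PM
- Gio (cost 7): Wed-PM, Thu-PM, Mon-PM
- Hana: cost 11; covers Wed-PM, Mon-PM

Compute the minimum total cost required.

7

This is a weighted set-cover instance.
Gio alone covers Wed-PM, Thu-PM, Mon-PM — every shift.
Total cost: 7.
No cover costs less than 7.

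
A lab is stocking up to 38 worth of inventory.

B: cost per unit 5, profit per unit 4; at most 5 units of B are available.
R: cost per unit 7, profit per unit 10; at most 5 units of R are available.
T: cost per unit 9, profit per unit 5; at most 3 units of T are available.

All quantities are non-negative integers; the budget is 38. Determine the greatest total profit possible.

50

R has the best ratio (10/7); taking only R gives at most 5×10 = 50 (stopped by the cost limit).
Optimal: 5×R: cost 35 ≤ 38, profit 5·10 = 50.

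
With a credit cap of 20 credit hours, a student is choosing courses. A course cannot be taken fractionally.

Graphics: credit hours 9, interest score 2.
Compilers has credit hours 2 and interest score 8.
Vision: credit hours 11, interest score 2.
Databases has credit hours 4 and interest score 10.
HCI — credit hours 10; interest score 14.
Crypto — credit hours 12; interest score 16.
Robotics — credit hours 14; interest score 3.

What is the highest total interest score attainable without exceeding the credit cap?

34

This is a 0-1 knapsack instance.
Compilers + Databases + Crypto: credit hours 2 + 4 + 12 = 18 ≤ 20, interest score 8 + 10 + 16 = 34.
Compilers + Databases + HCI: credit hours 2 + 4 + 10 = 16 ≤ 20, interest score 8 + 10 + 14 = 32.
Best is Compilers, Databases, and Crypto with total interest score 34.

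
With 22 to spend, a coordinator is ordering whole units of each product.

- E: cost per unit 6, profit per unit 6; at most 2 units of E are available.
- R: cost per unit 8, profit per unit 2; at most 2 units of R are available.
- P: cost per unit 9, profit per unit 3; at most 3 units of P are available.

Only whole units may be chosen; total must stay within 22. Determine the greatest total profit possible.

E has the best ratio (6/6); taking only E gives at most 2×6 = 12 (stopped by the supply cap of 2).
Mixing does better — 2×E and 1×P: cost 21 ≤ 22, profit 2·6 + 1·3 = 15.

15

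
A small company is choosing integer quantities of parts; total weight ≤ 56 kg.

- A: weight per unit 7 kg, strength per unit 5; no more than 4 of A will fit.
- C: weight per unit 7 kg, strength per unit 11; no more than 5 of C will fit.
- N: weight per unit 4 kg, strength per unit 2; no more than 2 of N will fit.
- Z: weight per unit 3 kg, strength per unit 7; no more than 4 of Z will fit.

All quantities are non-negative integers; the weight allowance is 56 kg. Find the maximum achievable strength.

88

1×A, 5×C, and 4×Z: weight 54 ≤ 56, strength 1·5 + 5·11 + 4·7 = 88.
5×C, 2×N, and 4×Z: weight 55 ≤ 56, strength 5·11 + 2·2 + 4·7 = 87.
Best is 88.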